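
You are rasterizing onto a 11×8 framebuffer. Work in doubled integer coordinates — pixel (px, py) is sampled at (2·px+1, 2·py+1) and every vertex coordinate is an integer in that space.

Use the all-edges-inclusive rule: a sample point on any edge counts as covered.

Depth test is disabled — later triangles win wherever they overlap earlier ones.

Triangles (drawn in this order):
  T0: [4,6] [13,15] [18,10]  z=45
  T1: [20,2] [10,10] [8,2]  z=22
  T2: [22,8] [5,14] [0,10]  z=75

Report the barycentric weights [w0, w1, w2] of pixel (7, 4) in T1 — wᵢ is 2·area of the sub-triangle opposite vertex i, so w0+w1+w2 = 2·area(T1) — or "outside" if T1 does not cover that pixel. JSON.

T0:
  2·area = 90  (B↔C swapped to make it positive)
  edge (4, 6)→(18, 10): d=(14,4) inclusive
  edge (18, 10)→(13, 15): d=(-5,5) inclusive
  edge (13, 15)→(4, 6): d=(-9,-9) inclusive
    (0,1)@(1, 3): e=[-30,120,0] → ·  [on edge]
    (1,2)@(3, 5): e=[-10,100,0] → ·  [on edge]
    (2,3)@(5, 7): e=[10,80,0] → #  [on edge]
    (3,3)@(7, 7): e=[2,70,18] → #
    (4,3)@(9, 7): e=[-6,60,36] → ·
    (10,3)@(21, 7): e=[-54,0,144] → ·  [on edge]
    (2,4)@(5, 9): e=[38,70,-18] → ·
    (3,4)@(7, 9): e=[30,60,0] → #  [on edge]
    (4,4)@(9, 9): e=[22,50,18] → #
    (5,4)@(11, 9): e=[14,40,36] → #
    (6,4)@(13, 9): e=[6,30,54] → #
    (7,4)@(15, 9): e=[-2,20,72] → ·
    (9,4)@(19, 9): e=[-18,0,108] → ·  [on edge]
    (4,5)@(9, 11): e=[50,40,0] → #  [on edge]
    (8,5)@(17, 11): e=[18,0,72] → #  [on edge]
    (5,6)@(11, 13): e=[70,20,0] → #  [on edge]
    (7,6)@(15, 13): e=[54,0,36] → #  [on edge]
    (6,7)@(13, 15): e=[90,0,0] → #  [on edge]
  covered (15 px):
    · · · · · · · · · · ·
    · · · · · · · · · · ·
    · · · · · · · · · · ·
    · · # # · · · · · · ·
    · · · # # # # · · · ·
    · · · · # # # # # · ·
    · · · · · # # # · · ·
    · · · · · · # · · · ·
T1:
  2·area = 96
  edge (20, 2)→(10, 10): d=(-10,8) inclusive
  edge (10, 10)→(8, 2): d=(-2,-8) inclusive
  edge (8, 2)→(20, 2): d=(12,0) inclusive
    (4,1)@(9, 3): e=[78,6,12] → #
    (5,1)@(11, 3): e=[62,22,12] → #
    (6,1)@(13, 3): e=[46,38,12] → #
    (7,1)@(15, 3): e=[30,54,12] → #
    (8,1)@(17, 3): e=[14,70,12] → #
    (9,1)@(19, 3): e=[-2,86,12] → ·
    (4,2)@(9, 5): e=[58,2,36] → #
    (8,2)@(17, 5): e=[-6,66,36] → ·
    (4,3)@(9, 7): e=[38,-2,60] → ·
    (5,3)@(11, 7): e=[22,14,60] → #
    (7,3)@(15, 7): e=[-10,46,60] → ·
    (5,4)@(11, 9): e=[2,10,84] → #
  covered (12 px):
    · · · · · · · · · · ·
    · · · · # # # # # · ·
    · · · · # # # # · · ·
    · · · · · # # · · · ·
    · · · · · # · · · · ·
    · · · · · · · · · · ·
    · · · · · · · · · · ·
    · · · · · · · · · · ·
T2:
  2·area = 98
  edge (22, 8)→(5, 14): d=(-17,6) inclusive
  edge (5, 14)→(0, 10): d=(-5,-4) inclusive
  edge (0, 10)→(22, 8): d=(22,-2) inclusive
    (5,4)@(11, 9): e=[49,49,0] → #  [on edge]
    (6,4)@(13, 9): e=[37,57,4] → #
    (7,4)@(15, 9): e=[25,65,8] → #
    (8,4)@(17, 9): e=[13,73,12] → #
    (9,4)@(19, 9): e=[1,81,16] → #
    (10,4)@(21, 9): e=[-11,89,20] → ·
    (1,5)@(3, 11): e=[63,7,28] → #
    (2,5)@(5, 11): e=[51,15,32] → #
    (3,5)@(7, 11): e=[39,23,36] → #
    (4,5)@(9, 11): e=[27,31,40] → #
    (7,5)@(15, 11): e=[-9,55,52] → ·
    (8,5)@(17, 11): e=[-21,63,56] → ·
  covered (13 px):
    · · · · · · · · · · ·
    · · · · · · · · · · ·
    · · · · · · · · · · ·
    · · · · · · · · · · ·
    · · · · · # # # # # ·
    · # # # # # # · · · ·
    · · # # · · · · · · ·
    · · · · · · · · · · ·

Answer: "outside"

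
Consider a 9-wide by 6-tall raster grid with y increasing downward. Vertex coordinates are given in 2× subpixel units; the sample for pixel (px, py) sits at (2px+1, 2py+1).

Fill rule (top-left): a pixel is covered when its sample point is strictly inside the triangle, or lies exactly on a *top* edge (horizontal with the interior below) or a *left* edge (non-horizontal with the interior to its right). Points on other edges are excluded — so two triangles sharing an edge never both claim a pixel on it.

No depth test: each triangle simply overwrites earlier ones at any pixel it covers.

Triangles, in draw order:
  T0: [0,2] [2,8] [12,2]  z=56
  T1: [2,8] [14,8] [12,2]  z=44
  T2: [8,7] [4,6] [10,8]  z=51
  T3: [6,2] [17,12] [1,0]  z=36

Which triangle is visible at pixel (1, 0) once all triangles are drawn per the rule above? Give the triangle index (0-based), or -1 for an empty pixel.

T0:
  2·area = 72  (B↔C swapped to make it positive)
  edge (0, 2)→(12, 2): d=(12,0) top-left  bias=+0
  edge (12, 2)→(2, 8): d=(-10,6) right/bottom  bias=-1
  edge (2, 8)→(0, 2): d=(-2,-6) top-left  bias=+0
    (0,1)@(1, 3): e=[12,56,4] → #
    (1,1)@(3, 3): e=[12,44,16] → #
    (2,1)@(5, 3): e=[12,32,28] → #
    (3,1)@(7, 3): e=[12,20,40] → #
    (4,1)@(9, 3): e=[12,8,52] → #
    (5,1)@(11, 3): e=[12,-4,64] → ·
    (0,2)@(1, 5): e=[36,36,0] → #  [on edge]
    (3,2)@(7, 5): e=[36,0,36] → ·  [on edge]
    (4,2)@(9, 5): e=[36,-12,48] → ·
    (0,3)@(1, 7): e=[60,16,-4] → ·
    (1,3)@(3, 7): e=[60,4,8] → #
    (2,3)@(5, 7): e=[60,-8,20] → ·
    (1,5)@(3, 11): e=[108,-36,0] → ·  [on edge]
  covered (9 px):
    · · · · · · · · ·
    # # # # # · · · ·
    # # # · · · · · ·
    · # · · · · · · ·
    · · · · · · · · ·
    · · · · · · · · ·
T1:
  2·area = 72  (B↔C swapped to make it positive)
  edge (2, 8)→(12, 2): d=(10,-6) top-left  bias=+0
  edge (12, 2)→(14, 8): d=(2,6) right/bottom  bias=-1
  edge (14, 8)→(2, 8): d=(-12,0) right/bottom  bias=-1
    (5,1)@(11, 3): e=[4,8,60] → #
    (6,1)@(13, 3): e=[16,-4,60] → ·
    (3,2)@(7, 5): e=[0,36,36] → #  [on edge]
    (4,2)@(9, 5): e=[12,24,36] → #
    (6,2)@(13, 5): e=[36,0,36] → ·  [on edge]
    (2,3)@(5, 7): e=[8,52,12] → #
    (6,3)@(13, 7): e=[56,4,12] → #
    (7,3)@(15, 7): e=[68,-8,12] → ·
    (2,4)@(5, 9): e=[28,56,-12] → ·
    (3,4)@(7, 9): e=[40,44,-12] → ·
    (4,4)@(9, 9): e=[52,32,-12] → ·
    (5,4)@(11, 9): e=[64,20,-12] → ·
    (7,5)@(15, 11): e=[108,0,-36] → ·  [on edge]
  covered (9 px):
    · · · · · · · · ·
    · · · · · # · · ·
    · · · # # # · · ·
    · · # # # # # · ·
    · · · · · · · · ·
    · · · · · · · · ·
T2:
  2·area = 2  (B↔C swapped to make it positive)
  edge (8, 7)→(10, 8): d=(2,1) right/bottom  bias=-1
  edge (10, 8)→(4, 6): d=(-6,-2) top-left  bias=+0
  edge (4, 6)→(8, 7): d=(4,1) right/bottom  bias=-1
    (0,2)@(1, 5): e=[3,0,-1] → ·  [on edge]
    (3,3)@(7, 7): e=[1,0,1] → #  [on edge]
    (4,3)@(9, 7): e=[-1,4,-1] → ·
    (3,4)@(7, 9): e=[5,-12,9] → ·
    (6,4)@(13, 9): e=[-1,0,3] → ·  [on edge]
  covered (1 px):
    · · · · · · · · ·
    · · · · · · · · ·
    · · · · · · · · ·
    · · · # · · · · ·
    · · · · · · · · ·
    · · · · · · · · ·
T3:
  2·area = 28
  edge (6, 2)→(17, 12): d=(11,10) right/bottom  bias=-1
  edge (17, 12)→(1, 0): d=(-16,-12) top-left  bias=+0
  edge (1, 0)→(6, 2): d=(5,2) right/bottom  bias=-1
    (1,0)@(3, 1): e=[19,8,1] → #
    (2,0)@(5, 1): e=[-1,32,-3] → ·
    (1,1)@(3, 3): e=[41,-24,11] → ·
    (2,1)@(5, 3): e=[21,0,7] → #  [on edge]
    (3,1)@(7, 3): e=[1,24,3] → #
    (4,1)@(9, 3): e=[-19,48,-1] → ·
    (2,2)@(5, 5): e=[43,-32,17] → ·
    (3,2)@(7, 5): e=[23,-8,13] → ·
    (4,2)@(9, 5): e=[3,16,9] → #
    (5,2)@(11, 5): e=[-17,40,5] → ·
    (4,3)@(9, 7): e=[25,-16,19] → ·
    (5,3)@(11, 7): e=[5,8,15] → #
    (6,4)@(13, 9): e=[7,0,21] → #  [on edge]
  covered (6 px):
    · # · · · · · · ·
    · · # # · · · · ·
    · · · · # · · · ·
    · · · · · # · · ·
    · · · · · · # · ·
    · · · · · · · · ·

Z-buffer (winner per pixel, '.' = empty):
  . 3 . . . . . . .
  0 0 3 3 0 1 . . .
  0 0 0 1 3 1 . . .
  . 0 1 2 1 3 1 . .
  . . . . . . 3 . .
  . . . . . . . . .

Result: 3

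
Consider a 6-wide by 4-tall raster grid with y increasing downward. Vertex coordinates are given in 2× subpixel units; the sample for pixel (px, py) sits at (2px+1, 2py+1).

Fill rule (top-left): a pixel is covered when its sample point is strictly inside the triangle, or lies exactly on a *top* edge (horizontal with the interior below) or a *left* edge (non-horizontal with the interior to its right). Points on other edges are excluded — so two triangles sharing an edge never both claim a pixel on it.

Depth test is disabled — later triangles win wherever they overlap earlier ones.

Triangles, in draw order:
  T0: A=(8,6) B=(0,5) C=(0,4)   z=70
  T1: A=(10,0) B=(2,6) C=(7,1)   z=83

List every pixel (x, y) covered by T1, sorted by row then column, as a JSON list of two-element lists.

T0:
  2·area = 8
  edge (8, 6)→(0, 5): d=(-8,-1) top-left  bias=+0
  edge (0, 5)→(0, 4): d=(0,-1) top-left  bias=+0
  edge (0, 4)→(8, 6): d=(8,2) right/bottom  bias=-1
    (0,2)@(1, 5): e=[1,1,6] → X
    (1,2)@(3, 5): e=[3,3,2] → X
    (2,2)@(5, 5): e=[5,5,-2] → .
    (0,3)@(1, 7): e=[-15,1,22] → .
    (1,3)@(3, 7): e=[-13,3,18] → .
  covered (2 px):
    . . . . . .
    . . . . . .
    X X . . . .
    . . . . . .
T1:
  2·area = 10
  edge (10, 0)→(2, 6): d=(-8,6) right/bottom  bias=-1
  edge (2, 6)→(7, 1): d=(5,-5) top-left  bias=+0
  edge (7, 1)→(10, 0): d=(3,-1) top-left  bias=+0
    (3,0)@(7, 1): e=[10,0,0] → X  [on edge]
    (4,0)@(9, 1): e=[-2,10,2] → .
    (0,1)@(1, 3): e=[30,-20,0] → .  [on edge]
    (2,1)@(5, 3): e=[6,0,4] → X  [on edge]
    (3,1)@(7, 3): e=[-6,10,6] → .
    (1,2)@(3, 5): e=[2,0,8] → X  [on edge]
    (2,2)@(5, 5): e=[-10,10,10] → .
    (0,3)@(1, 7): e=[-2,0,12] → .  [on edge]
    (1,3)@(3, 7): e=[-14,10,14] → .
  covered (3 px):
    . . . X . .
    . . X . . .
    . X . . . .
    . . . . . .

Final: [[3,0],[2,1],[1,2]]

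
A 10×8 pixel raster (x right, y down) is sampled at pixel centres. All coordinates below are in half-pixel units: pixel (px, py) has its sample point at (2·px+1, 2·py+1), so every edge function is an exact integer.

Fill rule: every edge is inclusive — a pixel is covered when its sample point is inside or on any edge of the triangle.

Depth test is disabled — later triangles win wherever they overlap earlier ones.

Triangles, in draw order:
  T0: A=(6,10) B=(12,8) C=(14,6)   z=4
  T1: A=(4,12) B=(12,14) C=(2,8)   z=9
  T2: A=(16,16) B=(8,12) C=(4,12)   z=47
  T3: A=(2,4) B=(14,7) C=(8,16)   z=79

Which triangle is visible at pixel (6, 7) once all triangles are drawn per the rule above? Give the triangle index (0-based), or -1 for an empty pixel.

T0:
  2·area = 8  (B↔C swapped to make it positive)
  edge (6, 10)→(14, 6): d=(8,-4) inclusive
  edge (14, 6)→(12, 8): d=(-2,2) inclusive
  edge (12, 8)→(6, 10): d=(-6,2) inclusive
    (9,0)@(19, 1): e=[-20,0,28] → ·  [on edge]
    (8,1)@(17, 3): e=[-12,0,20] → ·  [on edge]
    (7,2)@(15, 5): e=[-4,0,12] → ·  [on edge]
    (6,3)@(13, 7): e=[4,0,4] → █  [on edge]
    (7,3)@(15, 7): e=[12,-4,0] → ·  [on edge]
    (4,4)@(9, 9): e=[4,4,0] → █  [on edge]
    (5,4)@(11, 9): e=[12,0,-4] → ·  [on edge]
    (6,4)@(13, 9): e=[20,-4,-8] → ·
    (1,5)@(3, 11): e=[-4,12,0] → ·  [on edge]
    (4,5)@(9, 11): e=[20,0,-12] → ·  [on edge]
    (3,6)@(7, 13): e=[28,0,-20] → ·  [on edge]
    (2,7)@(5, 15): e=[36,0,-28] → ·  [on edge]
  covered (2 px):
    · · · · · · · · · ·
    · · · · · · · · · ·
    · · · · · · · · · ·
    · · · · · · █ · · ·
    · · · · █ · · · · ·
    · · · · · · · · · ·
    · · · · · · · · · ·
    · · · · · · · · · ·
T1:
  2·area = 28  (B↔C swapped to make it positive)
  edge (4, 12)→(2, 8): d=(-2,-4) inclusive
  edge (2, 8)→(12, 14): d=(10,6) inclusive
  edge (12, 14)→(4, 12): d=(-8,-2) inclusive
    (1,4)@(3, 9): e=[2,4,22] → █
    (2,4)@(5, 9): e=[10,-8,26] → ·
    (1,5)@(3, 11): e=[-2,24,6] → ·
    (2,5)@(5, 11): e=[6,12,10] → █
    (3,5)@(7, 11): e=[14,0,14] → █  [on edge]
    (4,5)@(9, 11): e=[22,-12,18] → ·
    (2,6)@(5, 13): e=[2,32,-6] → ·
    (3,6)@(7, 13): e=[10,20,-2] → ·
    (4,6)@(9, 13): e=[18,8,2] → █
    (5,6)@(11, 13): e=[26,-4,6] → ·
    (4,7)@(9, 15): e=[14,28,-14] → ·
  covered (4 px):
    · · · · · · · · · ·
    · · · · · · · · · ·
    · · · · · · · · · ·
    · · · · · · · · · ·
    · █ · · · · · · · ·
    · · █ █ · · · · · ·
    · · · · █ · · · · ·
    · · · · · · · · · ·
T2:
  2·area = 16  (B↔C swapped to make it positive)
  edge (16, 16)→(4, 12): d=(-12,-4) inclusive
  edge (4, 12)→(8, 12): d=(4,0) inclusive
  edge (8, 12)→(16, 16): d=(8,4) inclusive
    (0,5)@(1, 11): e=[0,-4,20] → ·  [on edge]
    (3,6)@(7, 13): e=[0,4,12] → █  [on edge]
    (4,6)@(9, 13): e=[8,4,4] → █
    (5,6)@(11, 13): e=[16,4,-4] → ·
    (3,7)@(7, 15): e=[-24,12,28] → ·
    (4,7)@(9, 15): e=[-16,12,20] → ·
    (6,7)@(13, 15): e=[0,12,4] → █  [on edge]
    (7,7)@(15, 15): e=[8,12,-4] → ·
  covered (3 px):
    · · · · · · · · · ·
    · · · · · · · · · ·
    · · · · · · · · · ·
    · · · · · · · · · ·
    · · · · · · · · · ·
    · · · · · · · · · ·
    · · · █ █ · · · · ·
    · · · · · · █ · · ·
T3:
  2·area = 126
  edge (2, 4)→(14, 7): d=(12,3) inclusive
  edge (14, 7)→(8, 16): d=(-6,9) inclusive
  edge (8, 16)→(2, 4): d=(-6,-12) inclusive
    (1,2)@(3, 5): e=[9,111,6] → █
    (2,2)@(5, 5): e=[3,93,30] → █
    (3,2)@(7, 5): e=[-3,75,54] → ·
    (1,3)@(3, 7): e=[33,99,-6] → ·
    (2,3)@(5, 7): e=[27,81,18] → █
    (3,3)@(7, 7): e=[21,63,42] → █
    (4,3)@(9, 7): e=[15,45,66] → █
    (5,3)@(11, 7): e=[9,27,90] → █
    (6,3)@(13, 7): e=[3,9,114] → █
    (7,3)@(15, 7): e=[-3,-9,138] → ·
    (2,4)@(5, 9): e=[51,69,6] → █
    (6,4)@(13, 9): e=[27,-3,102] → ·
  covered (16 px):
    · · · · · · · · · ·
    · · · · · · · · · ·
    · █ █ · · · · · · ·
    · · █ █ █ █ █ · · ·
    · · █ █ █ █ · · · ·
    · · · █ █ █ · · · ·
    · · · █ █ · · · · ·
    · · · · · · · · · ·

Z-buffer (winner per pixel, '.' = empty):
  . . . . . . . . . .
  . . . . . . . . . .
  . 3 3 . . . . . . .
  . . 3 3 3 3 3 . . .
  . 1 3 3 3 3 . . . .
  . . 1 3 3 3 . . . .
  . . . 3 3 . . . . .
  . . . . . . 2 . . .

Result: 2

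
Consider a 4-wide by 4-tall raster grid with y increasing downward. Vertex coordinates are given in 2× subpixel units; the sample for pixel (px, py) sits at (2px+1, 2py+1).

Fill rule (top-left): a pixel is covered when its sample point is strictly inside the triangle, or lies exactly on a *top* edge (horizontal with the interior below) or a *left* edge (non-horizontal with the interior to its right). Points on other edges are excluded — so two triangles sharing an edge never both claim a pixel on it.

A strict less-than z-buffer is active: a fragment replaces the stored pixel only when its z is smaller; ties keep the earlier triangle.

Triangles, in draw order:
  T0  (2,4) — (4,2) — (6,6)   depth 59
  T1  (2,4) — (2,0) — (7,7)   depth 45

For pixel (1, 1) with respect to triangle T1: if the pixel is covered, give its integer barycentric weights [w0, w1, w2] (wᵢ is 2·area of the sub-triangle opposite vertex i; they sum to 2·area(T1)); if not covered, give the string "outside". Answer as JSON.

T0:
  2·area = 12
  edge (2, 4)→(4, 2): d=(2,-2) top-left  bias=+0
  edge (4, 2)→(6, 6): d=(2,4) right/bottom  bias=-1
  edge (6, 6)→(2, 4): d=(-4,-2) top-left  bias=+0
    (2,0)@(5, 1): e=[0,-6,18] → .  [on edge]
    (1,1)@(3, 3): e=[0,6,6] → X  [on edge]
    (2,1)@(5, 3): e=[4,-2,10] → .
    (0,2)@(1, 5): e=[0,18,-6] → .  [on edge]
    (1,2)@(3, 5): e=[4,10,-2] → .
    (2,2)@(5, 5): e=[8,2,2] → X
    (3,2)@(7, 5): e=[12,-6,6] → .
    (2,3)@(5, 7): e=[12,6,-6] → .
  covered (2 px):
    . . . .
    . X . .
    . . X .
    . . . .
T1:
  2·area = 20
  edge (2, 4)→(2, 0): d=(0,-4) top-left  bias=+0
  edge (2, 0)→(7, 7): d=(5,7) right/bottom  bias=-1
  edge (7, 7)→(2, 4): d=(-5,-3) top-left  bias=+0
    (1,1)@(3, 3): e=[4,8,8] → X
    (2,1)@(5, 3): e=[12,-6,14] → .
    (1,2)@(3, 5): e=[4,18,-2] → .
    (2,2)@(5, 5): e=[12,4,4] → X
    (3,2)@(7, 5): e=[20,-10,10] → .
    (2,3)@(5, 7): e=[12,14,-6] → .
    (3,3)@(7, 7): e=[20,0,0] → .  [on edge]
  covered (2 px):
    . . . .
    . X . .
    . . X .
    . . . .

Answer: [8,8,4]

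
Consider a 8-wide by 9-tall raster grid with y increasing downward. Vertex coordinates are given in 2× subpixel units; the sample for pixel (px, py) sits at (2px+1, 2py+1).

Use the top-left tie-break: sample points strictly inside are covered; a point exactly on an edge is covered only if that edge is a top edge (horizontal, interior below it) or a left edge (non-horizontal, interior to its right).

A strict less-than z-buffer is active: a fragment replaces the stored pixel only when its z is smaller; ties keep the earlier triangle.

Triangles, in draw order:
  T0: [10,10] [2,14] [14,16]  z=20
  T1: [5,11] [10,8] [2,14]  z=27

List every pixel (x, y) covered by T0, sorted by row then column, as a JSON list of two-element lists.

T0:
  2·area = 64  (B↔C swapped to make it positive)
  edge (10, 10)→(14, 16): d=(4,6) right/bottom  bias=-1
  edge (14, 16)→(2, 14): d=(-12,-2) top-left  bias=+0
  edge (2, 14)→(10, 10): d=(8,-4) top-left  bias=+0
    (4,5)@(9, 11): e=[10,50,4] → X
    (5,5)@(11, 11): e=[-2,54,12] → .
    (2,6)@(5, 13): e=[42,18,4] → X
    (3,6)@(7, 13): e=[30,22,12] → X
    (5,6)@(11, 13): e=[6,30,28] → X
    (6,6)@(13, 13): e=[-6,34,36] → .
    (2,7)@(5, 15): e=[50,-6,20] → .
    (3,7)@(7, 15): e=[38,-2,28] → .
    (4,7)@(9, 15): e=[26,2,36] → X
    (6,7)@(13, 15): e=[2,10,52] → X
    (7,7)@(15, 15): e=[-10,14,60] → .
    (4,8)@(9, 17): e=[34,-22,52] → .
  covered (8 px):
    . . . . . . . .
    . . . . . . . .
    . . . . . . . .
    . . . . . . . .
    . . . . . . . .
    . . . . X . . .
    . . X X X X . .
    . . . . X X X .
    . . . . . . . .
T1:
  2·area = 6
  edge (5, 11)→(10, 8): d=(5,-3) top-left  bias=+0
  edge (10, 8)→(2, 14): d=(-8,6) right/bottom  bias=-1
  edge (2, 14)→(5, 11): d=(3,-3) top-left  bias=+0
    (7,0)@(15, 1): e=[-20,26,0] → .  [on edge]
    (6,1)@(13, 3): e=[-16,22,0] → .  [on edge]
    (5,2)@(11, 5): e=[-12,18,0] → .  [on edge]
    (7,2)@(15, 5): e=[0,-6,12] → .  [on edge]
    (4,3)@(9, 7): e=[-8,14,0] → .  [on edge]
    (3,4)@(7, 9): e=[-4,10,0] → .  [on edge]
    (2,5)@(5, 11): e=[0,6,0] → X  [on edge]
    (3,5)@(7, 11): e=[6,-6,6] → .
    (1,6)@(3, 13): e=[4,2,0] → X  [on edge]
    (2,6)@(5, 13): e=[10,-10,6] → .
    (0,7)@(1, 15): e=[8,-2,0] → .  [on edge]
    (1,7)@(3, 15): e=[14,-14,6] → .
  covered (2 px):
    . . . . . . . .
    . . . . . . . .
    . . . . . . . .
    . . . . . . . .
    . . . . . . . .
    . . X . . . . .
    . X . . . . . .
    . . . . . . . .
    . . . . . . . .

Answer: [[4,5],[2,6],[3,6],[4,6],[5,6],[4,7],[5,7],[6,7]]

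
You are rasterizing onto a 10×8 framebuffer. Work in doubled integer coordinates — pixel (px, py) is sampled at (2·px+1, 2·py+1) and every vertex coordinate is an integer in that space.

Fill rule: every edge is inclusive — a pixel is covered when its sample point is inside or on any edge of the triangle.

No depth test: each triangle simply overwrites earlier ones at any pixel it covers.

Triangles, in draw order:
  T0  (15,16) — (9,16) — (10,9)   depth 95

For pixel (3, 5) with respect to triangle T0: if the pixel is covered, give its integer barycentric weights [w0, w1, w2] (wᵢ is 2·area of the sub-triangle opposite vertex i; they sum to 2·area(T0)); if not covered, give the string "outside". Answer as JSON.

T0:
  2·area = 42
  edge (15, 16)→(9, 16): d=(-6,0) inclusive
  edge (9, 16)→(10, 9): d=(1,-7) inclusive
  edge (10, 9)→(15, 16): d=(5,7) inclusive
    (5,5)@(11, 11): e=[30,9,3] → #
    (6,5)@(13, 11): e=[30,23,-11] → ·
    (5,6)@(11, 13): e=[18,11,13] → #
    (6,6)@(13, 13): e=[18,25,-1] → ·
    (5,7)@(11, 15): e=[6,13,23] → #
    (6,7)@(13, 15): e=[6,27,9] → #
    (7,7)@(15, 15): e=[6,41,-5] → ·
  covered (4 px):
    · · · · · · · · · ·
    · · · · · · · · · ·
    · · · · · · · · · ·
    · · · · · · · · · ·
    · · · · · · · · · ·
    · · · · · # · · · ·
    · · · · · # · · · ·
    · · · · · # # · · ·

Answer: "outside"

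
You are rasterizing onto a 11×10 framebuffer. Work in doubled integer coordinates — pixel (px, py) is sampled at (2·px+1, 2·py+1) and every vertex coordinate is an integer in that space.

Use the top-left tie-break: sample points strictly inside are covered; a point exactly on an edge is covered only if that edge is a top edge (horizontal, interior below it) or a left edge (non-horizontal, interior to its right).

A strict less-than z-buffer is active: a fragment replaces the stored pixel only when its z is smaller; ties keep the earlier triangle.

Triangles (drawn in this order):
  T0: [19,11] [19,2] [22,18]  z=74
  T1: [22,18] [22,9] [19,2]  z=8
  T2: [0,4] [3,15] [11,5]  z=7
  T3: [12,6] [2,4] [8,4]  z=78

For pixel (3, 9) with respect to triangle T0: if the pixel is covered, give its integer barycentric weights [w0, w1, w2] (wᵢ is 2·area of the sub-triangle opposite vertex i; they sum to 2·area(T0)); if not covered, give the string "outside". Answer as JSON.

T0:
  2·area = 27
  edge (19, 11)→(19, 2): d=(0,-9) top-left  bias=+0
  edge (19, 2)→(22, 18): d=(3,16) right/bottom  bias=-1
  edge (22, 18)→(19, 11): d=(-3,-7) top-left  bias=+0
    (9,0)@(19, 1): e=[0,-3,30] → ·  [on edge]
    (9,1)@(19, 3): e=[0,3,24] → #  [on edge]
    (10,1)@(21, 3): e=[18,-29,38] → ·
    (9,2)@(19, 5): e=[0,9,18] → #  [on edge]
    (10,2)@(21, 5): e=[18,-23,32] → ·
    (9,3)@(19, 7): e=[0,15,12] → #  [on edge]
    (10,3)@(21, 7): e=[18,-17,26] → ·
    (9,4)@(19, 9): e=[0,21,6] → #  [on edge]
    (10,4)@(21, 9): e=[18,-11,20] → ·
    (9,5)@(19, 11): e=[0,27,0] → #  [on edge]
    (10,5)@(21, 11): e=[18,-5,14] → ·
    (9,6)@(19, 13): e=[0,33,-6] → ·  [on edge]
    (9,7)@(19, 15): e=[0,39,-12] → ·  [on edge]
    (9,8)@(19, 17): e=[0,45,-18] → ·  [on edge]
    (9,9)@(19, 19): e=[0,51,-24] → ·  [on edge]
  covered (7 px):
    · · · · · · · · · · ·
    · · · · · · · · · # ·
    · · · · · · · · · # ·
    · · · · · · · · · # ·
    · · · · · · · · · # ·
    · · · · · · · · · # ·
    · · · · · · · · · · #
    · · · · · · · · · · #
    · · · · · · · · · · ·
    · · · · · · · · · · ·
T1:
  2·area = 27  (B↔C swapped to make it positive)
  edge (22, 18)→(19, 2): d=(-3,-16) top-left  bias=+0
  edge (19, 2)→(22, 9): d=(3,7) right/bottom  bias=-1
  edge (22, 9)→(22, 18): d=(0,9) right/bottom  bias=-1
    (10,3)@(21, 7): e=[17,1,9] → #
    (10,4)@(21, 9): e=[11,7,9] → #
    (10,5)@(21, 11): e=[5,13,9] → #
    (10,6)@(21, 13): e=[-1,19,9] → ·
  covered (3 px):
    · · · · · · · · · · ·
    · · · · · · · · · · ·
    · · · · · · · · · · ·
    · · · · · · · · · · #
    · · · · · · · · · · #
    · · · · · · · · · · #
    · · · · · · · · · · ·
    · · · · · · · · · · ·
    · · · · · · · · · · ·
    · · · · · · · · · · ·
T2:
  2·area = 118  (B↔C swapped to make it positive)
  edge (0, 4)→(11, 5): d=(11,1) right/bottom  bias=-1
  edge (11, 5)→(3, 15): d=(-8,10) right/bottom  bias=-1
  edge (3, 15)→(0, 4): d=(-3,-11) top-left  bias=+0
    (0,2)@(1, 5): e=[10,100,8] → #
    (1,2)@(3, 5): e=[8,80,30] → #
    (2,2)@(5, 5): e=[6,60,52] → #
    (3,2)@(7, 5): e=[4,40,74] → #
    (4,2)@(9, 5): e=[2,20,96] → #
    (5,2)@(11, 5): e=[0,0,118] → ·  [on edge]
    (0,3)@(1, 7): e=[32,84,2] → #
    (5,3)@(11, 7): e=[22,-16,112] → ·
    (0,4)@(1, 9): e=[54,68,-4] → ·
    (1,4)@(3, 9): e=[52,48,18] → #
    (4,4)@(9, 9): e=[46,-12,84] → ·
    (1,5)@(3, 11): e=[74,32,12] → #
    (1,7)@(3, 15): e=[118,0,0] → ·  [on edge]
  covered (16 px):
    · · · · · · · · · · ·
    · · · · · · · · · · ·
    # # # # # · · · · · ·
    # # # # # · · · · · ·
    · # # # · · · · · · ·
    · # # · · · · · · · ·
    · # · · · · · · · · ·
    · · · · · · · · · · ·
    · · · · · · · · · · ·
    · · · · · · · · · · ·
T3:
  2·area = 12
  edge (12, 6)→(2, 4): d=(-10,-2) top-left  bias=+0
  edge (2, 4)→(8, 4): d=(6,0) top-left  bias=+0
  edge (8, 4)→(12, 6): d=(4,2) right/bottom  bias=-1
    (3,2)@(7, 5): e=[0,6,6] → #  [on edge]
    (4,2)@(9, 5): e=[4,6,2] → #
    (5,2)@(11, 5): e=[8,6,-2] → ·
    (3,3)@(7, 7): e=[-20,18,14] → ·
    (4,3)@(9, 7): e=[-16,18,10] → ·
    (8,3)@(17, 7): e=[0,18,-6] → ·  [on edge]
  covered (2 px):
    · · · · · · · · · · ·
    · · · · · · · · · · ·
    · · · # # · · · · · ·
    · · · · · · · · · · ·
    · · · · · · · · · · ·
    · · · · · · · · · · ·
    · · · · · · · · · · ·
    · · · · · · · · · · ·
    · · · · · · · · · · ·
    · · · · · · · · · · ·

Final: "outside"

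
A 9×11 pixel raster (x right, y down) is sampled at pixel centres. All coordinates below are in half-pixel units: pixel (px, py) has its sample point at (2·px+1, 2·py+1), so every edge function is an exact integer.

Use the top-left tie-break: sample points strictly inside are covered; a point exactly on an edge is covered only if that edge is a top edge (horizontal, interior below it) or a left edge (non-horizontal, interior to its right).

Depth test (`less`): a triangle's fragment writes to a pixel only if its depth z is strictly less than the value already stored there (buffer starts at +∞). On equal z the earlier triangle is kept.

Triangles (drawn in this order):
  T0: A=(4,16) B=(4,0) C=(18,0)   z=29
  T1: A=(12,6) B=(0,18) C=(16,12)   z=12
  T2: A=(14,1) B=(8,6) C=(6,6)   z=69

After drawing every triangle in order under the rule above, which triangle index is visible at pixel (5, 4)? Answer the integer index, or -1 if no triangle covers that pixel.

T0:
  2·area = 224
  edge (4, 16)→(4, 0): d=(0,-16) top-left  bias=+0
  edge (4, 0)→(18, 0): d=(14,0) top-left  bias=+0
  edge (18, 0)→(4, 16): d=(-14,16) right/bottom  bias=-1
    (2,0)@(5, 1): e=[16,14,194] → █
    (3,0)@(7, 1): e=[48,14,162] → █
    (4,0)@(9, 1): e=[80,14,130] → █
    (5,0)@(11, 1): e=[112,14,98] → █
    (6,0)@(13, 1): e=[144,14,66] → █
    (7,0)@(15, 1): e=[176,14,34] → █
    (8,0)@(17, 1): e=[208,14,2] → █
    (2,1)@(5, 3): e=[16,42,166] → █
    (8,1)@(17, 3): e=[208,42,-26] → ·
    (2,2)@(5, 5): e=[16,70,138] → █
    (7,2)@(15, 5): e=[176,70,-22] → ·
    (2,3)@(5, 7): e=[16,98,110] → █
  covered (28 px):
    · · █ █ █ █ █ █ █
    · · █ █ █ █ █ █ ·
    · · █ █ █ █ █ · ·
    · · █ █ █ █ · · ·
    · · █ █ █ · · · ·
    · · █ █ · · · · ·
    · · █ · · · · · ·
    · · · · · · · · ·
    · · · · · · · · ·
    · · · · · · · · ·
    · · · · · · · · ·
T1:
  2·area = 120  (B↔C swapped to make it positive)
  edge (12, 6)→(16, 12): d=(4,6) right/bottom  bias=-1
  edge (16, 12)→(0, 18): d=(-16,6) right/bottom  bias=-1
  edge (0, 18)→(12, 6): d=(12,-12) top-left  bias=+0
    (8,0)@(17, 1): e=[-50,170,0] → ·  [on edge]
    (7,1)@(15, 3): e=[-30,150,0] → ·  [on edge]
    (6,2)@(13, 5): e=[-10,130,0] → ·  [on edge]
    (5,3)@(11, 7): e=[10,110,0] → █  [on edge]
    (6,3)@(13, 7): e=[-2,98,24] → ·
    (4,4)@(9, 9): e=[30,90,0] → █  [on edge]
    (6,4)@(13, 9): e=[6,66,48] → █
    (7,4)@(15, 9): e=[-6,54,72] → ·
    (3,5)@(7, 11): e=[50,70,0] → █  [on edge]
    (7,5)@(15, 11): e=[2,22,96] → █
    (8,5)@(17, 11): e=[-10,10,120] → ·
    (2,6)@(5, 13): e=[70,50,0] → █  [on edge]
    (1,7)@(3, 15): e=[90,30,0] → █  [on edge]
    (0,8)@(1, 17): e=[110,10,0] → █  [on edge]
  covered (18 px):
    · · · · · · · · ·
    · · · · · · · · ·
    · · · · · · · · ·
    · · · · · █ · · ·
    · · · · █ █ █ · ·
    · · · █ █ █ █ █ ·
    · · █ █ █ █ █ · ·
    · █ █ █ · · · · ·
    █ · · · · · · · ·
    · · · · · · · · ·
    · · · · · · · · ·
T2:
  2·area = 10
  edge (14, 1)→(8, 6): d=(-6,5) right/bottom  bias=-1
  edge (8, 6)→(6, 6): d=(-2,0) right/bottom  bias=-1
  edge (6, 6)→(14, 1): d=(8,-5) top-left  bias=+0
    (5,1)@(11, 3): e=[3,6,1] → █
    (6,1)@(13, 3): e=[-7,6,11] → ·
    (4,2)@(9, 5): e=[1,2,7] → █
    (5,2)@(11, 5): e=[-9,2,17] → ·
    (4,3)@(9, 7): e=[-11,-2,23] → ·
  covered (2 px):
    · · · · · · · · ·
    · · · · · █ · · ·
    · · · · █ · · · ·
    · · · · · · · · ·
    · · · · · · · · ·
    · · · · · · · · ·
    · · · · · · · · ·
    · · · · · · · · ·
    · · · · · · · · ·
    · · · · · · · · ·
    · · · · · · · · ·

Z-buffer (winner per pixel, '.' = empty):
  . . 0 0 0 0 0 0 0
  . . 0 0 0 0 0 0 .
  . . 0 0 0 0 0 . .
  . . 0 0 0 1 . . .
  . . 0 0 1 1 1 . .
  . . 0 1 1 1 1 1 .
  . . 1 1 1 1 1 . .
  . 1 1 1 . . . . .
  1 . . . . . . . .
  . . . . . . . . .
  . . . . . . . . .

Final: 1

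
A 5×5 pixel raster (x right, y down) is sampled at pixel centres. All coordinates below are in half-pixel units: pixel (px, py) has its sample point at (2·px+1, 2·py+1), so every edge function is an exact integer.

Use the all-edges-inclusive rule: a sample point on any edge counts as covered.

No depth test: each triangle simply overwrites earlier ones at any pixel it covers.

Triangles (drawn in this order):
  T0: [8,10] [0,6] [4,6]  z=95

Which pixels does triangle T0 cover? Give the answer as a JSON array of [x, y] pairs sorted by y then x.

T0:
  2·area = 16
  edge (8, 10)→(0, 6): d=(-8,-4) inclusive
  edge (0, 6)→(4, 6): d=(4,0) inclusive
  edge (4, 6)→(8, 10): d=(4,4) inclusive
    (0,1)@(1, 3): e=[28,-12,0] → ·  [on edge]
    (1,2)@(3, 5): e=[20,-4,0] → ·  [on edge]
    (1,3)@(3, 7): e=[4,4,8] → #
    (2,3)@(5, 7): e=[12,4,0] → #  [on edge]
    (3,3)@(7, 7): e=[20,4,-8] → ·
    (1,4)@(3, 9): e=[-12,12,16] → ·
    (2,4)@(5, 9): e=[-4,12,8] → ·
    (3,4)@(7, 9): e=[4,12,0] → #  [on edge]
    (4,4)@(9, 9): e=[12,12,-8] → ·
  covered (3 px):
    · · · · ·
    · · · · ·
    · · · · ·
    · # # · ·
    · · · # ·

Answer: [[1,3],[2,3],[3,4]]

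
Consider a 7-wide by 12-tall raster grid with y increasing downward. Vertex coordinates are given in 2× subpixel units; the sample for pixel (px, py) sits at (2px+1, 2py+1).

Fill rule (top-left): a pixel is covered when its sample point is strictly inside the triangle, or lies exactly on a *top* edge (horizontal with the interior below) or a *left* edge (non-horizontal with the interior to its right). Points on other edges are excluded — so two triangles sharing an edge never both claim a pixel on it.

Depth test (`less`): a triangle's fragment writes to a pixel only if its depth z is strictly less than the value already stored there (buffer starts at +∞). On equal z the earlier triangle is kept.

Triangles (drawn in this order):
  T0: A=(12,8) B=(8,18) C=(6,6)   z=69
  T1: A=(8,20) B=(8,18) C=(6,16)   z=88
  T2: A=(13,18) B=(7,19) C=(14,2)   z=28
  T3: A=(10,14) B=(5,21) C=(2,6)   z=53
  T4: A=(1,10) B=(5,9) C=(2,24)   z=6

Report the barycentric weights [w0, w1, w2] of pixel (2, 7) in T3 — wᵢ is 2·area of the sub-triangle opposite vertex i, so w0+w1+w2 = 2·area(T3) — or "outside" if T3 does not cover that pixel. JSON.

T0:
  2·area = 68
  edge (12, 8)→(8, 18): d=(-4,10) right/bottom  bias=-1
  edge (8, 18)→(6, 6): d=(-2,-12) top-left  bias=+0
  edge (6, 6)→(12, 8): d=(6,2) right/bottom  bias=-1
    (1,2)@(3, 5): e=[102,-34,0] → .  [on edge]
    (3,3)@(7, 7): e=[54,10,4] → X
    (4,3)@(9, 7): e=[34,34,0] → .  [on edge]
    (3,4)@(7, 9): e=[46,6,16] → X
    (4,4)@(9, 9): e=[26,30,12] → X
    (5,4)@(11, 9): e=[6,54,8] → X
    (6,4)@(13, 9): e=[-14,78,4] → .
    (3,5)@(7, 11): e=[38,2,28] → X
    (5,5)@(11, 11): e=[-2,50,20] → .
    (3,6)@(7, 13): e=[30,-2,40] → .
    (4,6)@(9, 13): e=[10,22,36] → X
    (5,6)@(11, 13): e=[-10,46,32] → .
  covered (8 px):
    . . . . . . .
    . . . . . . .
    . . . . . . .
    . . . X . . .
    . . . X X X .
    . . . X X . .
    . . . . X . .
    . . . . X . .
    . . . . . . .
    . . . . . . .
    . . . . . . .
    . . . . . . .
T1:
  2·area = 4  (B↔C swapped to make it positive)
  edge (8, 20)→(6, 16): d=(-2,-4) top-left  bias=+0
  edge (6, 16)→(8, 18): d=(2,2) right/bottom  bias=-1
  edge (8, 18)→(8, 20): d=(0,2) right/bottom  bias=-1
    (0,5)@(1, 11): e=[-10,0,14] → .  [on edge]
    (1,6)@(3, 13): e=[-6,0,10] → .  [on edge]
    (2,7)@(5, 15): e=[-2,0,6] → .  [on edge]
    (3,8)@(7, 17): e=[2,0,2] → .  [on edge]
    (4,9)@(9, 19): e=[6,0,-2] → .  [on edge]
    (5,10)@(11, 21): e=[10,0,-6] → .  [on edge]
    (6,11)@(13, 23): e=[14,0,-10] → .  [on edge]
  covered (0 px):
    . . . . . . .
    . . . . . . .
    . . . . . . .
    . . . . . . .
    . . . . . . .
    . . . . . . .
    . . . . . . .
    . . . . . . .
    . . . . . . .
    . . . . . . .
    . . . . . . .
    . . . . . . .
T2:
  2·area = 95
  edge (13, 18)→(7, 19): d=(-6,1) right/bottom  bias=-1
  edge (7, 19)→(14, 2): d=(7,-17) top-left  bias=+0
  edge (14, 2)→(13, 18): d=(-1,16) right/bottom  bias=-1
    (6,2)@(13, 5): e=[78,4,13] → X
    (6,3)@(13, 7): e=[66,18,11] → X
    (6,4)@(13, 9): e=[54,32,9] → X
    (5,5)@(11, 11): e=[44,12,39] → X
    (5,6)@(11, 13): e=[32,26,37] → X
    (4,7)@(9, 15): e=[22,6,67] → X
    (4,8)@(9, 17): e=[10,20,65] → X
    (3,9)@(7, 19): e=[0,0,95] → .  [on edge]
    (4,9)@(9, 19): e=[-2,34,63] → .
    (5,9)@(11, 19): e=[-4,68,31] → .
    (6,9)@(13, 19): e=[-6,102,-1] → .
  covered (13 px):
    . . . . . . .
    . . . . . . .
    . . . . . . X
    . . . . . . X
    . . . . . . X
    . . . . . X X
    . . . . . X X
    . . . . X X X
    . . . . X X X
    . . . . . . .
    . . . . . . .
    . . . . . . .
T3:
  2·area = 96
  edge (10, 14)→(5, 21): d=(-5,7) right/bottom  bias=-1
  edge (5, 21)→(2, 6): d=(-3,-15) top-left  bias=+0
  edge (2, 6)→(10, 14): d=(8,8) right/bottom  bias=-1
    (0,0)@(1, 1): e=[128,0,-32] → .  [on edge]
    (0,2)@(1, 5): e=[108,-12,0] → .  [on edge]
    (1,3)@(3, 7): e=[84,12,0] → .  [on edge]
    (1,4)@(3, 9): e=[74,6,16] → X
    (2,4)@(5, 9): e=[60,36,0] → .  [on edge]
    (1,5)@(3, 11): e=[64,0,32] → X  [on edge]
    (2,5)@(5, 11): e=[50,30,16] → X
    (3,5)@(7, 11): e=[36,60,0] → .  [on edge]
    (1,6)@(3, 13): e=[54,-6,48] → .
    (2,6)@(5, 13): e=[40,24,32] → X
    (3,6)@(7, 13): e=[26,54,16] → X
    (4,6)@(9, 13): e=[12,84,0] → .  [on edge]
    (5,7)@(11, 15): e=[-12,108,0] → .  [on edge]
    (6,8)@(13, 17): e=[-36,132,0] → .  [on edge]
    (2,10)@(5, 21): e=[0,0,96] → .  [on edge]
  covered (11 px):
    . . . . . . .
    . . . . . . .
    . . . . . . .
    . . . . . . .
    . X . . . . .
    . X X . . . .
    . . X X . . .
    . . X X X . .
    . . X X . . .
    . . X . . . .
    . . . . . . .
    . . . . . . .
T4:
  2·area = 57
  edge (1, 10)→(5, 9): d=(4,-1) top-left  bias=+0
  edge (5, 9)→(2, 24): d=(-3,15) right/bottom  bias=-1
  edge (2, 24)→(1, 10): d=(-1,-14) top-left  bias=+0
    (6,3)@(13, 7): e=[0,-114,171] → .  [on edge]
    (2,4)@(5, 9): e=[0,0,57] → .  [on edge]
    (1,5)@(3, 11): e=[6,24,27] → X
    (2,5)@(5, 11): e=[8,-6,55] → .
    (1,6)@(3, 13): e=[14,18,25] → X
    (2,6)@(5, 13): e=[16,-12,53] → .
    (1,7)@(3, 15): e=[22,12,23] → X
    (2,7)@(5, 15): e=[24,-18,51] → .
    (1,8)@(3, 17): e=[30,6,21] → X
    (2,8)@(5, 17): e=[32,-24,49] → .
    (1,9)@(3, 19): e=[38,0,19] → .  [on edge]
  covered (4 px):
    . . . . . . .
    . . . . . . .
    . . . . . . .
    . . . . . . .
    . . . . . . .
    . X . . . . .
    . X . . . . .
    . X . . . . .
    . X . . . . .
    . . . . . . .
    . . . . . . .
    . . . . . . .

Result: [18,48,30]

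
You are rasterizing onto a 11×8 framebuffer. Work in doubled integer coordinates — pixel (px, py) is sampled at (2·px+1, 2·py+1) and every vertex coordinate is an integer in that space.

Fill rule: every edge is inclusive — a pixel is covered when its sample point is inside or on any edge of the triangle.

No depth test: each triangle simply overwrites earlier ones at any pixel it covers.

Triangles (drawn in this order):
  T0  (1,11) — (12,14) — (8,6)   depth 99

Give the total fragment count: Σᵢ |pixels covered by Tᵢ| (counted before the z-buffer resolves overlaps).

T0:
  2·area = 76  (B↔C swapped to make it positive)
  edge (1, 11)→(8, 6): d=(7,-5) inclusive
  edge (8, 6)→(12, 14): d=(4,8) inclusive
  edge (12, 14)→(1, 11): d=(-11,-3) inclusive
    (7,0)@(15, 1): e=[0,-76,152] → .  [on edge]
    (3,3)@(7, 7): e=[2,12,62] → X
    (4,3)@(9, 7): e=[12,-4,68] → .
    (2,4)@(5, 9): e=[6,36,34] → X
    (4,4)@(9, 9): e=[26,4,46] → X
    (5,4)@(11, 9): e=[36,-12,52] → .
    (0,5)@(1, 11): e=[0,76,0] → X  [on edge]
    (1,5)@(3, 11): e=[10,60,6] → X
    (5,5)@(11, 11): e=[50,-4,30] → .
    (0,6)@(1, 13): e=[14,84,-22] → .
    (1,6)@(3, 13): e=[24,68,-16] → .
    (2,6)@(5, 13): e=[34,52,-10] → .
  covered (11 px):
    . . . . . . . . . . .
    . . . . . . . . . . .
    . . . . . . . . . . .
    . . . X . . . . . . .
    . . X X X . . . . . .
    X X X X X . . . . . .
    . . . . X X . . . . .
    . . . . . . . . . . .

Result: 11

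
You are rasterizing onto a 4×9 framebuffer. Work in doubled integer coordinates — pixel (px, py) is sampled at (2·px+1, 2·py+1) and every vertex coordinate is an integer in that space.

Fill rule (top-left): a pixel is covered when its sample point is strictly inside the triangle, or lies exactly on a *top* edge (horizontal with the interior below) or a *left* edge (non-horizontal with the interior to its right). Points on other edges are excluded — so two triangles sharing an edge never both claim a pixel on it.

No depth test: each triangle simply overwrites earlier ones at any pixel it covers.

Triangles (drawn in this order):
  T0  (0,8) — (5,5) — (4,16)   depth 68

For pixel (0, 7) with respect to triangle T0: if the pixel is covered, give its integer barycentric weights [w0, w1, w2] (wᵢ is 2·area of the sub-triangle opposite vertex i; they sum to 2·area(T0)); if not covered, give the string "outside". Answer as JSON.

T0:
  2·area = 52
  edge (0, 8)→(5, 5): d=(5,-3) top-left  bias=+0
  edge (5, 5)→(4, 16): d=(-1,11) right/bottom  bias=-1
  edge (4, 16)→(0, 8): d=(-4,-8) top-left  bias=+0
    (2,2)@(5, 5): e=[0,0,52] → ·  [on edge]
    (1,3)@(3, 7): e=[4,20,28] → █
    (2,3)@(5, 7): e=[10,-2,44] → ·
    (0,4)@(1, 9): e=[8,40,4] → █
    (2,4)@(5, 9): e=[20,-4,36] → ·
    (0,5)@(1, 11): e=[18,38,-4] → ·
    (1,5)@(3, 11): e=[24,16,12] → █
    (2,5)@(5, 11): e=[30,-6,28] → ·
    (1,6)@(3, 13): e=[34,14,4] → █
    (2,6)@(5, 13): e=[40,-8,20] → ·
    (1,7)@(3, 15): e=[44,12,-4] → ·
  covered (5 px):
    · · · ·
    · · · ·
    · · · ·
    · █ · ·
    █ █ · ·
    · █ · ·
    · █ · ·
    · · · ·
    · · · ·

Final: "outside"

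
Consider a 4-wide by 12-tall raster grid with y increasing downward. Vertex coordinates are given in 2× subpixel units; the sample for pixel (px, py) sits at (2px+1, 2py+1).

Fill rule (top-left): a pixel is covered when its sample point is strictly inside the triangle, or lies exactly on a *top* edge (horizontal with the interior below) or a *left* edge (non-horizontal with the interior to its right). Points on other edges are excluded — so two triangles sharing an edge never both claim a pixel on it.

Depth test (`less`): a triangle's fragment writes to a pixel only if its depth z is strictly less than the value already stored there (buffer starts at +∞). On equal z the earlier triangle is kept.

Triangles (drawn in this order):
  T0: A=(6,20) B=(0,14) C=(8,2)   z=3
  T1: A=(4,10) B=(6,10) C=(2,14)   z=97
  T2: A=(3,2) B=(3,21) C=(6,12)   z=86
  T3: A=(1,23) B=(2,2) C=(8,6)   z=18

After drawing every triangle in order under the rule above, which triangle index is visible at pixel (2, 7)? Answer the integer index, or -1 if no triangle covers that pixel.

T0:
  2·area = 120
  edge (6, 20)→(0, 14): d=(-6,-6) top-left  bias=+0
  edge (0, 14)→(8, 2): d=(8,-12) top-left  bias=+0
  edge (8, 2)→(6, 20): d=(-2,18) right/bottom  bias=-1
    (3,2)@(7, 5): e=[96,12,12] → █
    (2,3)@(5, 7): e=[72,4,44] → █
    (2,4)@(5, 9): e=[60,20,40] → █
    (1,5)@(3, 11): e=[36,12,72] → █
    (3,5)@(7, 11): e=[60,60,0] → ·  [on edge]
    (0,6)@(1, 13): e=[12,4,104] → █
    (3,6)@(7, 13): e=[48,76,-4] → ·
    (0,7)@(1, 15): e=[0,20,100] → █  [on edge]
    (3,7)@(7, 15): e=[36,92,-8] → ·
    (0,8)@(1, 17): e=[-12,36,96] → ·
    (1,8)@(3, 17): e=[0,60,60] → █  [on edge]
    (3,8)@(7, 17): e=[24,108,-12] → ·
    (2,9)@(5, 19): e=[0,100,20] → █  [on edge]
    (3,10)@(7, 21): e=[0,140,-20] → ·  [on edge]
  covered (16 px):
    · · · ·
    · · · ·
    · · · █
    · · █ █
    · · █ █
    · █ █ ·
    █ █ █ ·
    █ █ █ ·
    · █ █ ·
    · · █ ·
    · · · ·
    · · · ·
T1:
  2·area = 8
  edge (4, 10)→(6, 10): d=(2,0) top-left  bias=+0
  edge (6, 10)→(2, 14): d=(-4,4) right/bottom  bias=-1
  edge (2, 14)→(4, 10): d=(2,-4) top-left  bias=+0
    (3,4)@(7, 9): e=[-2,0,10] → ·  [on edge]
    (2,5)@(5, 11): e=[2,0,6] → ·  [on edge]
    (1,6)@(3, 13): e=[6,0,2] → ·  [on edge]
    (0,7)@(1, 15): e=[10,0,-2] → ·  [on edge]
  covered (0 px):
    · · · ·
    · · · ·
    · · · ·
    · · · ·
    · · · ·
    · · · ·
    · · · ·
    · · · ·
    · · · ·
    · · · ·
    · · · ·
    · · · ·
T2:
  2·area = 57  (B↔C swapped to make it positive)
  edge (3, 2)→(6, 12): d=(3,10) right/bottom  bias=-1
  edge (6, 12)→(3, 21): d=(-3,9) right/bottom  bias=-1
  edge (3, 21)→(3, 2): d=(0,-19) top-left  bias=+0
    (1,0)@(3, 1): e=[-3,60,0] → ·  [on edge]
    (1,1)@(3, 3): e=[3,54,0] → █  [on edge]
    (2,1)@(5, 3): e=[-17,36,38] → ·
    (1,2)@(3, 5): e=[9,48,0] → █  [on edge]
    (2,2)@(5, 5): e=[-11,30,38] → ·
    (1,3)@(3, 7): e=[15,42,0] → █  [on edge]
    (2,3)@(5, 7): e=[-5,24,38] → ·
    (1,4)@(3, 9): e=[21,36,0] → █  [on edge]
    (2,4)@(5, 9): e=[1,18,38] → █
    (3,4)@(7, 9): e=[-19,0,76] → ·  [on edge]
    (1,5)@(3, 11): e=[27,30,0] → █  [on edge]
    (3,5)@(7, 11): e=[-13,-6,76] → ·
    (1,6)@(3, 13): e=[33,24,0] → █  [on edge]
    (1,7)@(3, 15): e=[39,18,0] → █  [on edge]
    (2,7)@(5, 15): e=[19,0,38] → ·  [on edge]
    (1,8)@(3, 17): e=[45,12,0] → █  [on edge]
    (1,9)@(3, 19): e=[51,6,0] → █  [on edge]
    (1,10)@(3, 21): e=[57,0,0] → ·  [on edge]
    (1,11)@(3, 23): e=[63,-6,0] → ·  [on edge]
  covered (12 px):
    · · · ·
    · █ · ·
    · █ · ·
    · █ · ·
    · █ █ ·
    · █ █ ·
    · █ █ ·
    · █ · ·
    · █ · ·
    · █ · ·
    · · · ·
    · · · ·
T3:
  2·area = 130
  edge (1, 23)→(2, 2): d=(1,-21) top-left  bias=+0
  edge (2, 2)→(8, 6): d=(6,4) right/bottom  bias=-1
  edge (8, 6)→(1, 23): d=(-7,17) right/bottom  bias=-1
    (1,1)@(3, 3): e=[22,2,106] → █
    (2,1)@(5, 3): e=[64,-6,72] → ·
    (1,2)@(3, 5): e=[24,14,92] → █
    (2,2)@(5, 5): e=[66,6,58] → █
    (3,2)@(7, 5): e=[108,-2,24] → ·
    (1,3)@(3, 7): e=[26,26,78] → █
    (3,3)@(7, 7): e=[110,10,10] → █
    (1,4)@(3, 9): e=[28,38,64] → █
    (3,4)@(7, 9): e=[112,22,-4] → ·
    (1,5)@(3, 11): e=[30,50,50] → █
    (3,5)@(7, 11): e=[114,34,-18] → ·
    (1,6)@(3, 13): e=[32,62,36] → █
    (0,11)@(1, 23): e=[0,130,0] → ·  [on edge]
  covered (14 px):
    · · · ·
    · █ · ·
    · █ █ ·
    · █ █ █
    · █ █ ·
    · █ █ ·
    · █ █ ·
    · █ · ·
    · █ · ·
    · · · ·
    · · · ·
    · · · ·

Z-buffer (winner per pixel, '.' = empty):
  . . . .
  . 3 . .
  . 3 3 0
  . 3 0 0
  . 3 0 0
  . 0 0 .
  0 0 0 .
  0 0 0 .
  . 0 0 .
  . 2 0 .
  . . . .
  . . . .

Final: 0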